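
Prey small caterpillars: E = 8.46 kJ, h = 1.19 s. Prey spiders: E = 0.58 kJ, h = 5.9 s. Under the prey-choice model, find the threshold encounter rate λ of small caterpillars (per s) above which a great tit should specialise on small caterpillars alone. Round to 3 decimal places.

0.012 per s

At the threshold, the rate on small caterpillars alone equals the profitability of spiders: λ·8.46/(1 + λ·1.19) = 0.58/5.9 = 0.09831.
Rearranging, λ(8.46 − 0.09831×1.19) = 0.09831, so λ = 0.09831/8.343 = 0.01178 per s.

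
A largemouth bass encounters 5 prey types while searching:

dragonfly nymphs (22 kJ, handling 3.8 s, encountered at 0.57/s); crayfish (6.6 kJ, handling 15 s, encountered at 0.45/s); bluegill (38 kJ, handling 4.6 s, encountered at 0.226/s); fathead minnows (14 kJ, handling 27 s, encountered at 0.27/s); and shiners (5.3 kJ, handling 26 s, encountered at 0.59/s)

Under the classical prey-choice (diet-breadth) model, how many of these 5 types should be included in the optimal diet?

E/h in descending order: bluegill 8.26, dragonfly nymphs 5.79, fathead minnows 0.519, crayfish 0.44, shiners 0.204 kJ/s. The optimal diet is the largest prefix of this list for which every included type satisfies E_i/h_i > R on the types above it.
Rate on top 1: 4.211. dragonfly nymphs: 5.79 > 4.211 → include.
Rate on top 2: 5.024. fathead minnows: 0.519 < 5.024 → exclude; stop.
Optimal diet: bluegill, dragonfly nymphs — 2 of 5 types.

2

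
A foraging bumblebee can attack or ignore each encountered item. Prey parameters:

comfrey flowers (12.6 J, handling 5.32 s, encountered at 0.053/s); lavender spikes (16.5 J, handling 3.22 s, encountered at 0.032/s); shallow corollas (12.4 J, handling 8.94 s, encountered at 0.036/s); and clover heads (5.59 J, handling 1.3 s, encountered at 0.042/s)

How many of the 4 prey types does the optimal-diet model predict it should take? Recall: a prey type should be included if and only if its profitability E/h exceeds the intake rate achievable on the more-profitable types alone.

4

Rank by E/h (J/s): lavender spikes 5.12, clover heads 4.3, comfrey flowers 2.37, shallow corollas 1.39. Include each in turn until the next type's E/h falls below the running intake rate.
Rate on top 1: 0.4787. clover heads: 4.3 > 0.4787 → include.
Rate on top 2: 0.6589. comfrey flowers: 2.37 > 0.6589 → include.
Rate on top 3: 0.9937. shallow corollas: 1.39 > 0.9937 → include.
Optimal diet: lavender spikes, clover heads, comfrey flowers, shallow corollas — 4 of 4 types.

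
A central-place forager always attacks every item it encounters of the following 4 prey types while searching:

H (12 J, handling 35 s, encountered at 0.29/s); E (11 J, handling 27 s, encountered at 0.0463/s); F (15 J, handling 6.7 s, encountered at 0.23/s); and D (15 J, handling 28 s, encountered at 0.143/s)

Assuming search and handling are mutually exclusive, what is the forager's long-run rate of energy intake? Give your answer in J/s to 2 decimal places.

R = Σλ_iE_i / (1 + Σλ_ih_i)
Numerator: 0.29×12 + 0.0463×11 + 0.23×15 + 0.143×15 = 9.584
Denominator: 1 + 0.29×35 + 0.0463×27 + 0.23×6.7 + 0.143×28 = 17.95
R = 9.584/17.95 = 0.5341 J/s

0.53 J/s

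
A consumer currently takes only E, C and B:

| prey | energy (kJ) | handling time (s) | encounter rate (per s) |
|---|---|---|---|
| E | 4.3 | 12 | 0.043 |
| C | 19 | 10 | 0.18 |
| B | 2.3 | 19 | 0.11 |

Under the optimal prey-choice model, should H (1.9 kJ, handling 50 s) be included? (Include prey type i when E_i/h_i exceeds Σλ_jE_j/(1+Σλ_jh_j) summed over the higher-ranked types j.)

No

Current rate: (0.043×4.3 + 0.18×19 + 0.11×2.3)/(1 + 0.043×12 + 0.18×10 + 0.11×19) = 0.7136 kJ/s.
H: E/h = 1.9/50 = 0.038 kJ/s.
0.038 < 0.7136, so adding H would lower the average — exclude it.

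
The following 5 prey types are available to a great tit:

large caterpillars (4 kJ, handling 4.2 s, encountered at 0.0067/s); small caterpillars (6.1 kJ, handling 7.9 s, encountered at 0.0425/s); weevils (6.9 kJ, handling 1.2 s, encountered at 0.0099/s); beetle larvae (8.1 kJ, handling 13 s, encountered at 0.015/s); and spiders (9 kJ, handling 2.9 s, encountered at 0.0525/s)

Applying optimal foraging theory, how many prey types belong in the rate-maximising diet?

Rank by E/h (kJ/s): weevils 5.75, spiders 3.1, large caterpillars 0.952, small caterpillars 0.772, beetle larvae 0.623. Include each in turn until the next type's E/h falls below the running intake rate.
Rate on top 1: 0.06751. spiders: 3.1 > 0.06751 → include.
Rate on top 2: 0.4646. large caterpillars: 0.952 > 0.4646 → include.
Rate on top 3: 0.4761. small caterpillars: 0.772 > 0.4761 → include.
Rate on top 4: 0.5411. beetle larvae: 0.623 > 0.5411 → include.
Optimal diet: weevils, spiders, large caterpillars, small caterpillars, beetle larvae — 5 of 5 types.

5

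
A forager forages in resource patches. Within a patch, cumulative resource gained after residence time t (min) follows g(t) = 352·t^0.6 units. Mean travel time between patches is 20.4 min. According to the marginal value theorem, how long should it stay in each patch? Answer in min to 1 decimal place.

30.6 min

By the marginal value theorem, leave when the instantaneous gain rate g'(t) equals the habitat-wide average g(t)/(T + t).
g'(t) = 0.6·352·t^-0.4. Setting 0.6·352·t^-0.4 = 352·t^0.6/(20.4+t) gives 0.6(20.4+t) = t, so 0.40·t = 0.6×20.4.
t* = 0.6×20.4/0.40 = 30.6 min.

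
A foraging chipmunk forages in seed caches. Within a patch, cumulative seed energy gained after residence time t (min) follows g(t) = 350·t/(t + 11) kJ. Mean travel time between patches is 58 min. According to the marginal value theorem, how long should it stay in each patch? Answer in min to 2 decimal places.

25.26 min

By the marginal value theorem, leave when the instantaneous gain rate g'(t) equals the habitat-wide average g(t)/(T + t).
g'(t) = 350·11/(t + 11)². Setting 350·11/(t+11)² = 350t/[(t+11)(58+t)] gives 11(58+t) = t(t+11), so t² = 11×58 = 638.
t* = √638 = 25.26 min.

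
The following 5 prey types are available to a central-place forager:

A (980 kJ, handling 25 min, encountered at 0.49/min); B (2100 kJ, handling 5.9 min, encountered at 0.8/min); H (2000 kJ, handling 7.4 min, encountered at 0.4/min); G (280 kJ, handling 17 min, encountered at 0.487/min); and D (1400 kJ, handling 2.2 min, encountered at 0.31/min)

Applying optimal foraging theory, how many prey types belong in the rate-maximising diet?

E/h in descending order: D 636, B 356, H 270, A 39.2, G 16.5 kJ/min. The optimal diet is the largest prefix of this list for which every included type satisfies E_i/h_i > R on the types above it.
Rate on top 1: 258. B: 356 > 258 → include.
Rate on top 2: 330.2. H: 270 < 330.2 → exclude; stop.
Optimal diet: D, B — 2 of 5 types.

2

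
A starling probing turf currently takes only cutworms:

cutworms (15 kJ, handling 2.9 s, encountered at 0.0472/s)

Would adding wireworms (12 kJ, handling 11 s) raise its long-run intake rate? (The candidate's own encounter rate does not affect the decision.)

Intake rate on the current diet: R = (0.0472×15) / (1 + 0.0472×2.9) = 0.708/1.137 = 0.6228 kJ/s.
wireworms: E/h = 12/11 = 1.091 kJ/s.
1.091 > 0.6228, so adding wireworms raises the average — include it.

Yes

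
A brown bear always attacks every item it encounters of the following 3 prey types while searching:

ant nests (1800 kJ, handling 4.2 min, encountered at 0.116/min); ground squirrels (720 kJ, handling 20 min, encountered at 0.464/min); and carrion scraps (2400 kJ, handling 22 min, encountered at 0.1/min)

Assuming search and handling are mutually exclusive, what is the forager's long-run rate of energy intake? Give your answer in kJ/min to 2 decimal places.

R = Σλ_iE_i / (1 + Σλ_ih_i)
Numerator: 0.116×1800 + 0.464×720 + 0.1×2400 = 782.9
Denominator: 1 + 0.116×4.2 + 0.464×20 + 0.1×22 = 12.97
R = 782.9/12.97 = 60.37 kJ/min

60.37 kJ/min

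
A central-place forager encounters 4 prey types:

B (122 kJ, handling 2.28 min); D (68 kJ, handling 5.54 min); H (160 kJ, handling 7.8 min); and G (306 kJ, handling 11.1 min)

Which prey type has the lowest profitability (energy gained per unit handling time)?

D

Profitability E/h (kJ/min): B = 122/2.28 = 53.5, D = 68/5.54 = 12.3, H = 160/7.8 = 20.5, G = 306/11.1 = 27.6.
Ranked: B > G > H > D.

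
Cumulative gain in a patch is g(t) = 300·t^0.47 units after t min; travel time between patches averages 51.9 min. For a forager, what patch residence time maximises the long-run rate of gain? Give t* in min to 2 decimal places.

46.02 min

Optimal t* satisfies g'(t*) = g(t*)/(T + t*).
g'(t) = 0.47·300·t^-0.53. Setting 0.47·300·t^-0.53 = 300·t^0.47/(51.9+t) gives 0.47(51.9+t) = t, so 0.53·t = 0.47×51.9.
t* = 0.47×51.9/0.53 = 46.02 min.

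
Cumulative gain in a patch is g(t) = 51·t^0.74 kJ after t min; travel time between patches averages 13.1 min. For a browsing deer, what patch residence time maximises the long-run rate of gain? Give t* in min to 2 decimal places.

37.28 min

Optimal t* satisfies g'(t*) = g(t*)/(T + t*).
g'(t) = 0.74·51·t^-0.26. Setting 0.74·51·t^-0.26 = 51·t^0.74/(13.1+t) gives 0.74(13.1+t) = t, so 0.26·t = 0.74×13.1.
t* = 0.74×13.1/0.26 = 37.28 min.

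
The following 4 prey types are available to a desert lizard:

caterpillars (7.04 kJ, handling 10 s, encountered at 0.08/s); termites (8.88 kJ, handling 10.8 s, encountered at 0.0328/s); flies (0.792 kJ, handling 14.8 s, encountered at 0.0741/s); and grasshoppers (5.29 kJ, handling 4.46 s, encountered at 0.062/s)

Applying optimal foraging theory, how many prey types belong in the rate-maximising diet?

Rank by E/h (kJ/s): grasshoppers 1.19, termites 0.822, caterpillars 0.704, flies 0.0535. Include each in turn until the next type's E/h falls below the running intake rate.
Rate on top 1: 0.2569. termites: 0.822 > 0.2569 → include.
Rate on top 2: 0.3797. caterpillars: 0.704 > 0.3797 → include.
Rate on top 3: 0.4865. flies: 0.0535 < 0.4865 → exclude; stop.
Optimal diet: grasshoppers, termites, caterpillars — 3 of 4 types.

3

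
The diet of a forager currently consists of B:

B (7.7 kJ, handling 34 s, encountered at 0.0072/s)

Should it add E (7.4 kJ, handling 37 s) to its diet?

Yes

Intake rate on the current diet: R = (0.0072×7.7) / (1 + 0.0072×34) = 0.05544/1.245 = 0.04454 kJ/s.
Profitability of E: 7.4/37 = 0.2 kJ/s.
0.2 > 0.04454, so adding E raises the average — include it.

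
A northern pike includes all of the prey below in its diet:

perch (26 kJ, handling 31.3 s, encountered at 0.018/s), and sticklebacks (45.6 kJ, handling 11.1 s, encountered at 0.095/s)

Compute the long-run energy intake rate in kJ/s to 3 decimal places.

Energy encountered per unit search time: 0.018×26 + 0.095×45.6 = 4.8 kJ/s.
Handling time per unit search time: 0.018×31.3 + 0.095×11.1 = 1.618.
Rate = 4.8/(1 + 1.618) = 1.834 kJ/s.

1.834 kJ/s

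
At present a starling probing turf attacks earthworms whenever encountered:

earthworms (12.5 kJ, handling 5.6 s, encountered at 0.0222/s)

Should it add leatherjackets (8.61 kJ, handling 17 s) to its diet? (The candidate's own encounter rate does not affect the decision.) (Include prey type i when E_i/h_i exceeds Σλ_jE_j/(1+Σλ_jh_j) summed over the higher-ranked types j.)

Intake rate on the current diet: R = (0.0222×12.5) / (1 + 0.0222×5.6) = 0.2775/1.124 = 0.2468 kJ/s.
Profitability of leatherjackets: 8.61/17 = 0.5065 kJ/s.
0.5065 > 0.2468, so adding leatherjackets raises the average — include it.

Yes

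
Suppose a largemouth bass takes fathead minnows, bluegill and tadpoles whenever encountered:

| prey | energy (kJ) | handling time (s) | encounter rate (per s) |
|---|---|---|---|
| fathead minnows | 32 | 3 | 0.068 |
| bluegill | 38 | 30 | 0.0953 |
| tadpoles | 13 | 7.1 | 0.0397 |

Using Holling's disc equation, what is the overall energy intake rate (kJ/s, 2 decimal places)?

R = (0.068×32 + 0.0953×38 + 0.0397×13) / (1 + 0.068×3 + 0.0953×30 + 0.0397×7.1) = 6.314/4.345 = 1.453 kJ/s.

1.45 kJ/s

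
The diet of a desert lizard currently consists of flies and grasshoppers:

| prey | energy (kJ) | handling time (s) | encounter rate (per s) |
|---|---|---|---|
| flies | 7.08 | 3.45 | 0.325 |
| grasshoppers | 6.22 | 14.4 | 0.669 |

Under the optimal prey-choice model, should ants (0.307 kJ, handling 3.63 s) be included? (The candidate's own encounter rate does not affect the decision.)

Current rate: (0.325×7.08 + 0.669×6.22)/(1 + 0.325×3.45 + 0.669×14.4) = 0.5497 kJ/s.
Profitability of ants: 0.307/3.63 = 0.08457 kJ/s.
0.08457 < 0.5497, so adding ants would lower the average — exclude it.

No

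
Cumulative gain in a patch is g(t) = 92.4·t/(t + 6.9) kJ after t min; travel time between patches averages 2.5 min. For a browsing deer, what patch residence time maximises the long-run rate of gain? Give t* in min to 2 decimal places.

Optimal t* satisfies g'(t*) = g(t*)/(T + t*).
g'(t) = 92.4·6.9/(t + 6.9)². Setting 92.4·6.9/(t+6.9)² = 92.4t/[(t+6.9)(2.5+t)] gives 6.9(2.5+t) = t(t+6.9), so t² = 6.9×2.5 = 17.25.
t* = √17.25 = 4.153 min.

4.15 min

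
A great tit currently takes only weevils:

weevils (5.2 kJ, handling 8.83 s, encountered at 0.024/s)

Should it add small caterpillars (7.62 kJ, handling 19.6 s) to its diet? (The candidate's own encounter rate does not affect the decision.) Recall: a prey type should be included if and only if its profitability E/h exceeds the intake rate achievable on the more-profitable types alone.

Yes

On weevils alone, R = ΣλE/(1+Σλh) = 0.1248/1.212 = 0.103 kJ/s.
Profitability of small caterpillars: 7.62/19.6 = 0.3888 kJ/s.
Since 0.3888 > R, including small caterpillars increases the long-run rate.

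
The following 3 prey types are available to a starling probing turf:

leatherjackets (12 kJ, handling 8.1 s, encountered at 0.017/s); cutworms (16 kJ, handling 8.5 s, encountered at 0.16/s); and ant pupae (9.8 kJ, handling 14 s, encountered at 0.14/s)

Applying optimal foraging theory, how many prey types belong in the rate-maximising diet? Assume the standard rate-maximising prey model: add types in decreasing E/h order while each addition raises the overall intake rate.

2

Rank by E/h (kJ/s): cutworms 1.88, leatherjackets 1.48, ant pupae 0.7. Include each in turn until the next type's E/h falls below the running intake rate.
Rate on top 1: 1.085. leatherjackets: 1.48 > 1.085 → include.
Rate on top 2: 1.107. ant pupae: 0.7 < 1.107 → exclude; stop.
Optimal diet: cutworms, leatherjackets — 2 of 3 types.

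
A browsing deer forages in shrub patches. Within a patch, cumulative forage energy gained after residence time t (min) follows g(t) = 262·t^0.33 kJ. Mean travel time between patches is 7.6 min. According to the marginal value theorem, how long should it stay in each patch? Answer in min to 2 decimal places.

3.74 min

By the marginal value theorem, leave when the instantaneous gain rate g'(t) equals the habitat-wide average g(t)/(T + t).
g'(t) = 0.33·262·t^-0.67. Setting 0.33·262·t^-0.67 = 262·t^0.33/(7.6+t) gives 0.33(7.6+t) = t, so 0.67·t = 0.33×7.6.
t* = 0.33×7.6/0.67 = 3.743 min.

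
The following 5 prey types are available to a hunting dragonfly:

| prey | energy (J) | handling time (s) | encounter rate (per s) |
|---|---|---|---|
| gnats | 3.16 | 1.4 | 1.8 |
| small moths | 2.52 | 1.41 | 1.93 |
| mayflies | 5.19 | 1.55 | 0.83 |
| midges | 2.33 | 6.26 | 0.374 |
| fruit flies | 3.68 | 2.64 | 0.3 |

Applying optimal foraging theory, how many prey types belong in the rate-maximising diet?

Rank by E/h (J/s): mayflies 3.35, gnats 2.26, small moths 1.79, fruit flies 1.39, midges 0.372. Include each in turn until the next type's E/h falls below the running intake rate.
Rate on top 1: 1.884. gnats: 2.26 > 1.884 → include.
Rate on top 2: 2.08. small moths: 1.79 < 2.08 → exclude; stop.
Optimal diet: mayflies, gnats — 2 of 5 types.

2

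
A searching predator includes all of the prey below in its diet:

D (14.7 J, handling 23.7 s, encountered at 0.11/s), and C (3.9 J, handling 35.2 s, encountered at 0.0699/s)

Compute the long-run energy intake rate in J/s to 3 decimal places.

0.311 J/s

R = Σλ_iE_i / (1 + Σλ_ih_i)
Numerator: 0.11×14.7 + 0.0699×3.9 = 1.89
Denominator: 1 + 0.11×23.7 + 0.0699×35.2 = 6.067
R = 1.89/6.067 = 0.3114 J/s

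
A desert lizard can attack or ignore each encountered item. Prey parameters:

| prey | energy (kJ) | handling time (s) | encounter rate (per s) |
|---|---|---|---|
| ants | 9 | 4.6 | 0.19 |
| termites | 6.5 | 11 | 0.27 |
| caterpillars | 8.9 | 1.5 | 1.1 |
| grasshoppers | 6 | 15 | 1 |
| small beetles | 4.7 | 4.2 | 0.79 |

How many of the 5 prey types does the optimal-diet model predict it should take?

1

E/h in descending order: caterpillars 5.93, ants 1.96, small beetles 1.12, termites 0.591, grasshoppers 0.4 kJ/s. The optimal diet is the largest prefix of this list for which every included type satisfies E_i/h_i > R on the types above it.
Rate on top 1: 3.694. ants: 1.96 < 3.694 → exclude; stop.
Optimal diet: caterpillars — 1 of 5 types.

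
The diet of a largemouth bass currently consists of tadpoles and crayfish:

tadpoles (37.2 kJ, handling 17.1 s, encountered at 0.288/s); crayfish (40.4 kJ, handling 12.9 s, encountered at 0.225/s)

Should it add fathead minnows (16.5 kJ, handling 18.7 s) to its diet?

No

Current rate: (0.288×37.2 + 0.225×40.4)/(1 + 0.288×17.1 + 0.225×12.9) = 2.243 kJ/s.
Profitability of fathead minnows: 16.5/18.7 = 0.8824 kJ/s.
0.8824 < 2.243, so adding fathead minnows would lower the average — exclude it.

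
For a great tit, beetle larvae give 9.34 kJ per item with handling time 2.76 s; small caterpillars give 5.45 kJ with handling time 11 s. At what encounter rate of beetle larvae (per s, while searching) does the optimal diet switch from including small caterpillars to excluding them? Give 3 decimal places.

0.062 per s

The zero-one rule: include small caterpillars iff E₂/h₂ > λE₁/(1+λh₁). Equality gives the switch point.
λE₁h₂ = E₂ + λE₂h₁ ⇒ λ = E₂/(E₁h₂ − E₂h₁) = 5.45/(102.7 − 15.04) = 0.06215 per s.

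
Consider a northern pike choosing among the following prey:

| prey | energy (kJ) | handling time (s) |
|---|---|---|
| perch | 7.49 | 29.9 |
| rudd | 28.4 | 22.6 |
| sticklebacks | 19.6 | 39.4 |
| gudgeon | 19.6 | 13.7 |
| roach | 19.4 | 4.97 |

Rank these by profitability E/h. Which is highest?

Profitability E/h (kJ/s): perch = 7.49/29.9 = 0.251, rudd = 28.4/22.6 = 1.26, sticklebacks = 19.6/39.4 = 0.497, gudgeon = 19.6/13.7 = 1.43, roach = 19.4/4.97 = 3.9.
Ranked: roach > gudgeon > rudd > sticklebacks > perch.

roach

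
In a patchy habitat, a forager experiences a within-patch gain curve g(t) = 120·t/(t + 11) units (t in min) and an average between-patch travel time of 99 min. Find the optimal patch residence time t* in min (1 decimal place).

33.0 min

Optimal t* satisfies g'(t*) = g(t*)/(T + t*).
g'(t) = 120·11/(t + 11)². Setting 120·11/(t+11)² = 120t/[(t+11)(99+t)] gives 11(99+t) = t(t+11), so t² = 11×99 = 1089.
t* = √1089 = 33 min.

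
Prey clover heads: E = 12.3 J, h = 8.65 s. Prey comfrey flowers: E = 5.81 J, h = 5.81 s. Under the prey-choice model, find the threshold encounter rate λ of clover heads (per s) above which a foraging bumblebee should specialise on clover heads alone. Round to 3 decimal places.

0.274 per s

At the threshold, the rate on clover heads alone equals the profitability of comfrey flowers: λ·12.3/(1 + λ·8.65) = 5.81/5.81 = 1.
Rearranging, λ(12.3 − 1×8.65) = 1, so λ = 1/3.65 = 0.274 per s.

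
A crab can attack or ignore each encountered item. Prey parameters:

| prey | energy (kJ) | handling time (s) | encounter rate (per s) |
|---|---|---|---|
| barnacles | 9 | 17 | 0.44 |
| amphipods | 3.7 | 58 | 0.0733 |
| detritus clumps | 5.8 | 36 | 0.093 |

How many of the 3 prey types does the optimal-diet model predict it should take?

1

E/h in descending order: barnacles 0.529, detritus clumps 0.161, amphipods 0.0638 kJ/s. The optimal diet is the largest prefix of this list for which every included type satisfies E_i/h_i > R on the types above it.
Rate on top 1: 0.467. detritus clumps: 0.161 < 0.467 → exclude; stop.
Optimal diet: barnacles — 1 of 3 types.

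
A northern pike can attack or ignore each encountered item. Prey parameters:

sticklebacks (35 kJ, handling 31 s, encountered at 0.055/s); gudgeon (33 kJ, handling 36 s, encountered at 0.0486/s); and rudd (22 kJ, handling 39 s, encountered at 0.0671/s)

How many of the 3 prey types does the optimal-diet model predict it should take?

2

Profitabilities (E/h, kJ/s): sticklebacks 1.13, gudgeon 0.917, rudd 0.564. Add prey in this order while the next type's profitability exceeds the intake rate on those already taken.
Rate on top 1: 0.7116. gudgeon: 0.917 > 0.7116 → include.
Rate on top 2: 0.7922. rudd: 0.564 < 0.7922 → exclude; stop.
Optimal diet: sticklebacks, gudgeon — 2 of 3 types.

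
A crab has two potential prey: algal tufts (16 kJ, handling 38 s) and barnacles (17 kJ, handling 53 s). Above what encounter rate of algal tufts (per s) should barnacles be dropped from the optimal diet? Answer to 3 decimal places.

At the threshold, the rate on algal tufts alone equals the profitability of barnacles: λ·16/(1 + λ·38) = 17/53 = 0.3208.
Rearranging, λ(16 − 0.3208×38) = 0.3208, so λ = 0.3208/3.811 = 0.08416 per s.

0.084 per s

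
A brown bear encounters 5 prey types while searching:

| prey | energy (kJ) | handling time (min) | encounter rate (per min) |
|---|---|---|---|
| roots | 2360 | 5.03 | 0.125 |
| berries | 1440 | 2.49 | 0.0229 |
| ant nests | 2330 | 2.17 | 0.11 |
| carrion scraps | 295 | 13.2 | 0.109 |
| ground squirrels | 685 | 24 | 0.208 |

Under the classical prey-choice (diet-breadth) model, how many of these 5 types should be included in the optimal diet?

E/h in descending order: ant nests 1.07e+03, berries 578, roots 469, ground squirrels 28.5, carrion scraps 22.3 kJ/min. The optimal diet is the largest prefix of this list for which every included type satisfies E_i/h_i > R on the types above it.
Rate on top 1: 206.9. berries: 578 > 206.9 → include.
Rate on top 2: 223.3. roots: 469 > 223.3 → include.
Rate on top 3: 303.6. ground squirrels: 28.5 < 303.6 → exclude; stop.
Optimal diet: ant nests, berries, roots — 3 of 5 types.

3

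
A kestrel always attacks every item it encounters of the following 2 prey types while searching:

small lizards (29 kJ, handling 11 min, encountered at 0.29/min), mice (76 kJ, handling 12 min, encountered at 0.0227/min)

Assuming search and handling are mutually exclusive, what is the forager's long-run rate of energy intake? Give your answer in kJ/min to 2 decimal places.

2.27 kJ/min

R = (0.29×29 + 0.0227×76) / (1 + 0.29×11 + 0.0227×12) = 10.14/4.462 = 2.271 kJ/min.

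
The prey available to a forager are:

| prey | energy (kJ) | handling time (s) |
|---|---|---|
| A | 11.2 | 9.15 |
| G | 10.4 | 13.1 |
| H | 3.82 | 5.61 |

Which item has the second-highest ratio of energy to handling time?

Profitability E/h (kJ/s): A = 11.2/9.15 = 1.22, G = 10.4/13.1 = 0.794, H = 3.82/5.61 = 0.681.
Ranked: A > G > H.

G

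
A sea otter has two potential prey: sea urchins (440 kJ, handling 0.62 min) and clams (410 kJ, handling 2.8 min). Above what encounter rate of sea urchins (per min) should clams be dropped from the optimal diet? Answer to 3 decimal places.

0.419 per min

At the threshold, the rate on sea urchins alone equals the profitability of clams: λ·440/(1 + λ·0.62) = 410/2.8 = 146.4.
Rearranging, λ(440 − 146.4×0.62) = 146.4, so λ = 146.4/349.2 = 0.4193 per min.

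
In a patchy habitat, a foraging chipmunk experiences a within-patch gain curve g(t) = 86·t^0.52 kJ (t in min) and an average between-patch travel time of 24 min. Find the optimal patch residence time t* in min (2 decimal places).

Optimal t* satisfies g'(t*) = g(t*)/(T + t*).
g'(t) = 0.52·86·t^-0.48. Setting 0.52·86·t^-0.48 = 86·t^0.52/(24+t) gives 0.52(24+t) = t, so 0.48·t = 0.52×24.
t* = 0.52×24/0.48 = 26 min.

26.00 min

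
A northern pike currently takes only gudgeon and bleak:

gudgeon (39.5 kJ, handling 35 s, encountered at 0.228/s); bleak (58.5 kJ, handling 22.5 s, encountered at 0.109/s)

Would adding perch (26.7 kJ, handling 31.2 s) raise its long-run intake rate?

Intake rate on the current diet: R = (0.228×39.5 + 0.109×58.5) / (1 + 0.228×35 + 0.109×22.5) = 15.38/11.43 = 1.346 kJ/s.
perch: E/h = 26.7/31.2 = 0.8558 kJ/s.
0.8558 < 1.346, so adding perch would lower the average — exclude it.

No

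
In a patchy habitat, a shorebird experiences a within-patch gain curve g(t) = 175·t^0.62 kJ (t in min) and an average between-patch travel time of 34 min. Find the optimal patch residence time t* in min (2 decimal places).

55.47 min

By the marginal value theorem, leave when the instantaneous gain rate g'(t) equals the habitat-wide average g(t)/(T + t).
g'(t) = 0.62·175·t^-0.38. Setting 0.62·175·t^-0.38 = 175·t^0.62/(34+t) gives 0.62(34+t) = t, so 0.38·t = 0.62×34.
t* = 0.62×34/0.38 = 55.47 min.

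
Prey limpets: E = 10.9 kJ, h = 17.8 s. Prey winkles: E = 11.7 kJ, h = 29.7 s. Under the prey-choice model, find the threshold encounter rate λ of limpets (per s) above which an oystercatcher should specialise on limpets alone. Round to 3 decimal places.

0.101 per s

The zero-one rule: include winkles iff E₂/h₂ > λE₁/(1+λh₁). Equality gives the switch point.
λE₁h₂ = E₂ + λE₂h₁ ⇒ λ = E₂/(E₁h₂ − E₂h₁) = 11.7/(323.7 − 208.3) = 0.1013 per s.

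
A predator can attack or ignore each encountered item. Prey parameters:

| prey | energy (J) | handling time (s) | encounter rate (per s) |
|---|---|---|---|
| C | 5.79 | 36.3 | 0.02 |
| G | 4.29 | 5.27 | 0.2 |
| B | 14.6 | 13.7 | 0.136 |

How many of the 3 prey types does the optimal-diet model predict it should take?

E/h in descending order: B 1.07, G 0.814, C 0.16 J/s. The optimal diet is the largest prefix of this list for which every included type satisfies E_i/h_i > R on the types above it.
Rate on top 1: 0.6935. G: 0.814 > 0.6935 → include.
Rate on top 2: 0.7259. C: 0.16 < 0.7259 → exclude; stop.
Optimal diet: B, G — 2 of 3 types.

2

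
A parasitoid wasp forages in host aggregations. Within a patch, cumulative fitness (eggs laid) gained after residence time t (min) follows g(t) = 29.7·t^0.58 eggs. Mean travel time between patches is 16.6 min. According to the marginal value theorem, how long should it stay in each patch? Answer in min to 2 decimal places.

22.92 min

Maximise g(t)/(T+t): set derivative to zero → g'(t)(T+t) = g(t).
g'(t) = 0.58·29.7·t^-0.42. Setting 0.58·29.7·t^-0.42 = 29.7·t^0.58/(16.6+t) gives 0.58(16.6+t) = t, so 0.42·t = 0.58×16.6.
t* = 0.58×16.6/0.42 = 22.92 min.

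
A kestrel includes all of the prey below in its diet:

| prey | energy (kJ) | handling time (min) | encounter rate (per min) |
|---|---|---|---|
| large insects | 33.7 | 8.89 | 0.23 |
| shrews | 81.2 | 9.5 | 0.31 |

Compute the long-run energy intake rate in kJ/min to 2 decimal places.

Energy encountered per unit search time: 0.23×33.7 + 0.31×81.2 = 32.92 kJ/min.
Handling time per unit search time: 0.23×8.89 + 0.31×9.5 = 4.99.
Rate = 32.92/(1 + 4.99) = 5.497 kJ/min.

5.50 kJ/min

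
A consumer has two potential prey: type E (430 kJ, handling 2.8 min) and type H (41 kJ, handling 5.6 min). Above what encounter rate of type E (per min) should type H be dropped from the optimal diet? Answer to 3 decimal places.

Drop type H once their profitability E₂/h₂ falls below the rate achievable on type E alone: E₂/h₂ = λE₁/(1 + λh₁).
Solve for λ: λE₁h₂ = E₂(1 + λh₁) → λ(E₁h₂ − E₂h₁) = E₂ → λ = E₂/(E₁h₂ − E₂h₁).
λ = 41/(430×5.6 − 41×2.8) = 41/2293 = 0.01788 per min.

0.018 per min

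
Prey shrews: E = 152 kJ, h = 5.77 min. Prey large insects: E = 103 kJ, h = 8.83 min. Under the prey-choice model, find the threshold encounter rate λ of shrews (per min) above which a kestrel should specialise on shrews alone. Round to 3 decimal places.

0.138 per min

The zero-one rule: include large insects iff E₂/h₂ > λE₁/(1+λh₁). Equality gives the switch point.
λE₁h₂ = E₂ + λE₂h₁ ⇒ λ = E₂/(E₁h₂ − E₂h₁) = 103/(1342 − 594.3) = 0.1377 per min.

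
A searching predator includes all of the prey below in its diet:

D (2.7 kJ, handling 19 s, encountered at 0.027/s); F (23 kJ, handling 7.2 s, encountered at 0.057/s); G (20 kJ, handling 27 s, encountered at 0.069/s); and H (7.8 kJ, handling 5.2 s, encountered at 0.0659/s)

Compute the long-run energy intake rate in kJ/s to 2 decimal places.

0.79 kJ/s

R = (0.027×2.7 + 0.057×23 + 0.069×20 + 0.0659×7.8) / (1 + 0.027×19 + 0.057×7.2 + 0.069×27 + 0.0659×5.2) = 3.278/4.129 = 0.7939 kJ/s.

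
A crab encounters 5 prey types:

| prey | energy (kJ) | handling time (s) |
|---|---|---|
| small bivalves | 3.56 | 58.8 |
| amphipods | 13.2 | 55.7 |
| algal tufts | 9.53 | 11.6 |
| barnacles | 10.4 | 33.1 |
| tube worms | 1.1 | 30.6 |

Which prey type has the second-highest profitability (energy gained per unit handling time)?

barnacles

In descending order of E/h:
algal tufts: 9.53/11.6 = 0.822 kJ/s
barnacles: 10.4/33.1 = 0.314 kJ/s
amphipods: 13.2/55.7 = 0.237 kJ/s
small bivalves: 3.56/58.8 = 0.0605 kJ/s
tube worms: 1.1/30.6 = 0.0359 kJ/s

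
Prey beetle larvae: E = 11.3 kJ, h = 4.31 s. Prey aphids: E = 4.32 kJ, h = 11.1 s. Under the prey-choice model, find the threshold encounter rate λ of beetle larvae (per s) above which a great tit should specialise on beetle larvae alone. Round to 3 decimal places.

Drop aphids once their profitability E₂/h₂ falls below the rate achievable on beetle larvae alone: E₂/h₂ = λE₁/(1 + λh₁).
Solve for λ: λE₁h₂ = E₂(1 + λh₁) → λ(E₁h₂ − E₂h₁) = E₂ → λ = E₂/(E₁h₂ − E₂h₁).
λ = 4.32/(11.3×11.1 − 4.32×4.31) = 4.32/106.8 = 0.04045 per s.

0.040 per s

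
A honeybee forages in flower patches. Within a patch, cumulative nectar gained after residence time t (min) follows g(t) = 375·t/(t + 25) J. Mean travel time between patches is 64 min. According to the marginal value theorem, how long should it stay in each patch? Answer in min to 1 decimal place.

Maximise g(t)/(T+t): set derivative to zero → g'(t)(T+t) = g(t).
g'(t) = 375·25/(t + 25)². Setting 375·25/(t+25)² = 375t/[(t+25)(64+t)] gives 25(64+t) = t(t+25), so t² = 25×64 = 1600.
t* = √1600 = 40 min.

40.0 min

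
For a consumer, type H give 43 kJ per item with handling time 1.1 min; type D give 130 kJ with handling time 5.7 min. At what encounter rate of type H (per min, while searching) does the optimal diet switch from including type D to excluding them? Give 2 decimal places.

The zero-one rule: include type D iff E₂/h₂ > λE₁/(1+λh₁). Equality gives the switch point.
λE₁h₂ = E₂ + λE₂h₁ ⇒ λ = E₂/(E₁h₂ − E₂h₁) = 130/(245.1 − 143) = 1.273 per min.

1.27 per min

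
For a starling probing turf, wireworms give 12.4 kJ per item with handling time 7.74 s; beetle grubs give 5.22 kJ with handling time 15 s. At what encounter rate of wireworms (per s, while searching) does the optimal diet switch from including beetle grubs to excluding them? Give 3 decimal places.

At the threshold, the rate on wireworms alone equals the profitability of beetle grubs: λ·12.4/(1 + λ·7.74) = 5.22/15 = 0.348.
Rearranging, λ(12.4 − 0.348×7.74) = 0.348, so λ = 0.348/9.706 = 0.03585 per s.

0.036 per s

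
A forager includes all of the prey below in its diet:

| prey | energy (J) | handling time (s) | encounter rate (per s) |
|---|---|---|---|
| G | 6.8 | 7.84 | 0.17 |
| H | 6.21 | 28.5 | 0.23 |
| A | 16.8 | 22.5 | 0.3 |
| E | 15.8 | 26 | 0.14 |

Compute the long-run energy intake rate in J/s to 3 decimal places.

0.510 J/s

R = (0.17×6.8 + 0.23×6.21 + 0.3×16.8 + 0.14×15.8) / (1 + 0.17×7.84 + 0.23×28.5 + 0.3×22.5 + 0.14×26) = 9.836/19.28 = 0.5102 J/s.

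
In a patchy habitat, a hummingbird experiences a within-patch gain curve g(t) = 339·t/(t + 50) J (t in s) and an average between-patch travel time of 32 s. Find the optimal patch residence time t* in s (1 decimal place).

40.0 s

By the marginal value theorem, leave when the instantaneous gain rate g'(t) equals the habitat-wide average g(t)/(T + t).
g'(t) = 339·50/(t + 50)². Setting 339·50/(t+50)² = 339t/[(t+50)(32+t)] gives 50(32+t) = t(t+50), so t² = 50×32 = 1600.
t* = √1600 = 40 s.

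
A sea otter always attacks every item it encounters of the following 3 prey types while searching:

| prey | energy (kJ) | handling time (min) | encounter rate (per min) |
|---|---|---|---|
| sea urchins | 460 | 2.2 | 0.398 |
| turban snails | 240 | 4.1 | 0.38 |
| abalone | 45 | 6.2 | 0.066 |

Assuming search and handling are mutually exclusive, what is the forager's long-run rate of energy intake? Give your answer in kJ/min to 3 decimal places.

Energy encountered per unit search time: 0.398×460 + 0.38×240 + 0.066×45 = 277.2 kJ/min.
Handling time per unit search time: 0.398×2.2 + 0.38×4.1 + 0.066×6.2 = 2.843.
Rate = 277.2/(1 + 2.843) = 72.15 kJ/min.

72.148 kJ/min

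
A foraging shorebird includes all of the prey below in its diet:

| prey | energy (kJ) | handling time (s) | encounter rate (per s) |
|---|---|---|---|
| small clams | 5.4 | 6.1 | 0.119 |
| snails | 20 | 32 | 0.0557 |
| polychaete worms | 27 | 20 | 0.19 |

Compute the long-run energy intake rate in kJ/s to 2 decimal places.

0.94 kJ/s

Energy encountered per unit search time: 0.119×5.4 + 0.0557×20 + 0.19×27 = 6.887 kJ/s.
Handling time per unit search time: 0.119×6.1 + 0.0557×32 + 0.19×20 = 6.308.
Rate = 6.887/(1 + 6.308) = 0.9423 kJ/s.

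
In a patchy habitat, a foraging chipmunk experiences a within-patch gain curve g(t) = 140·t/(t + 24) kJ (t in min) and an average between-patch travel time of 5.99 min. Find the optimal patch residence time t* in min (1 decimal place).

By the marginal value theorem, leave when the instantaneous gain rate g'(t) equals the habitat-wide average g(t)/(T + t).
g'(t) = 140·24/(t + 24)². Setting 140·24/(t+24)² = 140t/[(t+24)(5.99+t)] gives 24(5.99+t) = t(t+24), so t² = 24×5.99 = 143.8.
t* = √143.8 = 11.99 min.

12.0 min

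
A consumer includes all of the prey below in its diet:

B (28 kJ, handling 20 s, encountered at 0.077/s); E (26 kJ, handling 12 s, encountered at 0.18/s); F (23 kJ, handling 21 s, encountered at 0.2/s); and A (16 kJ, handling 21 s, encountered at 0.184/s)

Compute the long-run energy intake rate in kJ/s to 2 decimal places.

1.13 kJ/s

Energy encountered per unit search time: 0.077×28 + 0.18×26 + 0.2×23 + 0.184×16 = 14.38 kJ/s.
Handling time per unit search time: 0.077×20 + 0.18×12 + 0.2×21 + 0.184×21 = 11.76.
Rate = 14.38/(1 + 11.76) = 1.127 kJ/s.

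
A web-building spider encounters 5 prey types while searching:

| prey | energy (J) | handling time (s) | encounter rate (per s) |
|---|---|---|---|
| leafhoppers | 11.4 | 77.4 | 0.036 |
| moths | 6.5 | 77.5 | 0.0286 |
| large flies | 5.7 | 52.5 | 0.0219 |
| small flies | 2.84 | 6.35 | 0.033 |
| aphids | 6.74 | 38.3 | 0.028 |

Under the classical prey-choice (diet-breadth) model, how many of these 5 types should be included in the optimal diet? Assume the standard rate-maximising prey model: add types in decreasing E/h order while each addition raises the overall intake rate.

Rank by E/h (J/s): small flies 0.447, aphids 0.176, leafhoppers 0.147, large flies 0.109, moths 0.0839. Include each in turn until the next type's E/h falls below the running intake rate.
Rate on top 1: 0.07748. aphids: 0.176 > 0.07748 → include.
Rate on top 2: 0.1238. leafhoppers: 0.147 > 0.1238 → include.
Rate on top 3: 0.1367. large flies: 0.109 < 0.1367 → exclude; stop.
Optimal diet: small flies, aphids, leafhoppers — 3 of 5 types.

3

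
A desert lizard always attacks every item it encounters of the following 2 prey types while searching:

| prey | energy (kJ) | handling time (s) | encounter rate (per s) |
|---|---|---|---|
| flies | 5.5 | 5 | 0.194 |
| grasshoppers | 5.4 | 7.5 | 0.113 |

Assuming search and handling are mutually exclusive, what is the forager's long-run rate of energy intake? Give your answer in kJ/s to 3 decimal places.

0.595 kJ/s

R = (0.194×5.5 + 0.113×5.4) / (1 + 0.194×5 + 0.113×7.5) = 1.677/2.817 = 0.5953 kJ/s.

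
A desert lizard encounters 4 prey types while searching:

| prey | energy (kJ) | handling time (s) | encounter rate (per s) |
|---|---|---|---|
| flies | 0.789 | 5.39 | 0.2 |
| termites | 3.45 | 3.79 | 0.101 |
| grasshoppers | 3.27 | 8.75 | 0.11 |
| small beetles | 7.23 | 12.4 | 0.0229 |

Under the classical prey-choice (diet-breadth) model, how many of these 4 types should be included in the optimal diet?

3

Profitabilities (E/h, kJ/s): termites 0.91, small beetles 0.583, grasshoppers 0.374, flies 0.146. Add prey in this order while the next type's profitability exceeds the intake rate on those already taken.
Rate on top 1: 0.252. small beetles: 0.583 > 0.252 → include.
Rate on top 2: 0.3084. grasshoppers: 0.374 > 0.3084 → include.
Rate on top 3: 0.3323. flies: 0.146 < 0.3323 → exclude; stop.
Optimal diet: termites, small beetles, grasshoppers — 3 of 4 types.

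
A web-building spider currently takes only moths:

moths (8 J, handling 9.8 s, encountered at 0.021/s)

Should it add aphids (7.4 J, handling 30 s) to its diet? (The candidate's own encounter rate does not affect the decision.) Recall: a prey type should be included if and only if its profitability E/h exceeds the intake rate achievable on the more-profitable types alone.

Yes

On moths alone, R = ΣλE/(1+Σλh) = 0.168/1.206 = 0.1393 J/s.
aphids: E/h = 7.4/30 = 0.2467 J/s.
0.2467 > 0.1393, so adding aphids raises the average — include it.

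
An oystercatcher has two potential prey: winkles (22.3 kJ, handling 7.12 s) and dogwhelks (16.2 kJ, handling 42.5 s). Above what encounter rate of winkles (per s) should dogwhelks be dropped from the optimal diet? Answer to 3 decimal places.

0.019 per s

At the threshold, the rate on winkles alone equals the profitability of dogwhelks: λ·22.3/(1 + λ·7.12) = 16.2/42.5 = 0.3812.
Rearranging, λ(22.3 − 0.3812×7.12) = 0.3812, so λ = 0.3812/19.59 = 0.01946 per s.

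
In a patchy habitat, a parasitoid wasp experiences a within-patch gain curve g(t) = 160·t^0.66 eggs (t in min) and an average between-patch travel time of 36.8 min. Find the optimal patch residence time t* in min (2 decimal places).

71.44 min

By the marginal value theorem, leave when the instantaneous gain rate g'(t) equals the habitat-wide average g(t)/(T + t).
g'(t) = 0.66·160·t^-0.34. Setting 0.66·160·t^-0.34 = 160·t^0.66/(36.8+t) gives 0.66(36.8+t) = t, so 0.34·t = 0.66×36.8.
t* = 0.66×36.8/0.34 = 71.44 min.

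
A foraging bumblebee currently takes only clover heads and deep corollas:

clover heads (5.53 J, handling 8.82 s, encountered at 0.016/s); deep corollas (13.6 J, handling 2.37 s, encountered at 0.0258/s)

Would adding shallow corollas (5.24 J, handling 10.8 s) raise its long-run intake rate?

Yes

Intake rate on the current diet: R = (0.016×5.53 + 0.0258×13.6) / (1 + 0.016×8.82 + 0.0258×2.37) = 0.4394/1.202 = 0.3654 J/s.
shallow corollas: E/h = 5.24/10.8 = 0.4852 J/s.
Since 0.4852 > R, including shallow corollas increases the long-run rate.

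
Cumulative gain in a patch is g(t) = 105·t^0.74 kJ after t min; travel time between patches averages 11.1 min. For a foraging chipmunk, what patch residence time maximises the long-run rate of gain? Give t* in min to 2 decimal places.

31.59 min

Maximise g(t)/(T+t): set derivative to zero → g'(t)(T+t) = g(t).
g'(t) = 0.74·105·t^-0.26. Setting 0.74·105·t^-0.26 = 105·t^0.74/(11.1+t) gives 0.74(11.1+t) = t, so 0.26·t = 0.74×11.1.
t* = 0.74×11.1/0.26 = 31.59 min.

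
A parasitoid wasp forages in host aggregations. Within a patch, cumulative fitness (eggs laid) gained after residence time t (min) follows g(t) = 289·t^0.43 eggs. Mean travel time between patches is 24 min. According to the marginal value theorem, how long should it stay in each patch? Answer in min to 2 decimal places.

Optimal t* satisfies g'(t*) = g(t*)/(T + t*).
g'(t) = 0.43·289·t^-0.57. Setting 0.43·289·t^-0.57 = 289·t^0.43/(24+t) gives 0.43(24+t) = t, so 0.57·t = 0.43×24.
t* = 0.43×24/0.57 = 18.11 min.

18.11 min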